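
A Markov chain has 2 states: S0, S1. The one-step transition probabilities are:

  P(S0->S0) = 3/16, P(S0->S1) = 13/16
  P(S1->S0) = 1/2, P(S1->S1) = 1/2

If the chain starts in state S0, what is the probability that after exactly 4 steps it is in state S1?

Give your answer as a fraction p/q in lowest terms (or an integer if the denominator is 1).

Computing P^4 by repeated multiplication:
P^1 =
  S0: [3/16, 13/16]
  S1: [1/2, 1/2]
P^2 =
  S0: [113/256, 143/256]
  S1: [11/32, 21/32]
P^3 =
  S0: [1483/4096, 2613/4096]
  S1: [201/512, 311/512]
P^4 =
  S0: [25353/65536, 40183/65536]
  S1: [3091/8192, 5101/8192]

(P^4)[S0 -> S1] = 40183/65536

Answer: 40183/65536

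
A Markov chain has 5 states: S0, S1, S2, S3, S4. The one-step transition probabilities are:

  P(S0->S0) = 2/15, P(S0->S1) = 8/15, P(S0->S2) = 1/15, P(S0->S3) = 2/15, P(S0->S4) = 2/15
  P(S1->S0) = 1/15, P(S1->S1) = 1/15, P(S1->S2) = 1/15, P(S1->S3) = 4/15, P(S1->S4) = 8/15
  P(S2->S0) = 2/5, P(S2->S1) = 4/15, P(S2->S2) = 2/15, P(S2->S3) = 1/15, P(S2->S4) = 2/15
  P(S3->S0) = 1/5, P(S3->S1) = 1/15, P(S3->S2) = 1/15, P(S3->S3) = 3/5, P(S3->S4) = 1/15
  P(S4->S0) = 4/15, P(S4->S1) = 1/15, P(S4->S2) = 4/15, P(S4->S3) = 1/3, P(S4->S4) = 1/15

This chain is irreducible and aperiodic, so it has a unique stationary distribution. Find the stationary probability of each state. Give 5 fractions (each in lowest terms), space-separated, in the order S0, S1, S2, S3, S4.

Answer: 9821/50116 9007/50116 2707/25058 787/2278 2140/12529

Derivation:
The stationary distribution satisfies pi = pi * P, i.e.:
  pi_S0 = 2/15*pi_S0 + 1/15*pi_S1 + 2/5*pi_S2 + 1/5*pi_S3 + 4/15*pi_S4
  pi_S1 = 8/15*pi_S0 + 1/15*pi_S1 + 4/15*pi_S2 + 1/15*pi_S3 + 1/15*pi_S4
  pi_S2 = 1/15*pi_S0 + 1/15*pi_S1 + 2/15*pi_S2 + 1/15*pi_S3 + 4/15*pi_S4
  pi_S3 = 2/15*pi_S0 + 4/15*pi_S1 + 1/15*pi_S2 + 3/5*pi_S3 + 1/3*pi_S4
  pi_S4 = 2/15*pi_S0 + 8/15*pi_S1 + 2/15*pi_S2 + 1/15*pi_S3 + 1/15*pi_S4
with normalization: pi_S0 + pi_S1 + pi_S2 + pi_S3 + pi_S4 = 1.

Using the first 4 balance equations plus normalization, the linear system A*pi = b is:
  [-13/15, 1/15, 2/5, 1/5, 4/15] . pi = 0
  [8/15, -14/15, 4/15, 1/15, 1/15] . pi = 0
  [1/15, 1/15, -13/15, 1/15, 4/15] . pi = 0
  [2/15, 4/15, 1/15, -2/5, 1/3] . pi = 0
  [1, 1, 1, 1, 1] . pi = 1

Solving yields:
  pi_S0 = 9821/50116
  pi_S1 = 9007/50116
  pi_S2 = 2707/25058
  pi_S3 = 787/2278
  pi_S4 = 2140/12529

Verification (pi * P):
  9821/50116*2/15 + 9007/50116*1/15 + 2707/25058*2/5 + 787/2278*1/5 + 2140/12529*4/15 = 9821/50116 = pi_S0  (ok)
  9821/50116*8/15 + 9007/50116*1/15 + 2707/25058*4/15 + 787/2278*1/15 + 2140/12529*1/15 = 9007/50116 = pi_S1  (ok)
  9821/50116*1/15 + 9007/50116*1/15 + 2707/25058*2/15 + 787/2278*1/15 + 2140/12529*4/15 = 2707/25058 = pi_S2  (ok)
  9821/50116*2/15 + 9007/50116*4/15 + 2707/25058*1/15 + 787/2278*3/5 + 2140/12529*1/3 = 787/2278 = pi_S3  (ok)
  9821/50116*2/15 + 9007/50116*8/15 + 2707/25058*2/15 + 787/2278*1/15 + 2140/12529*1/15 = 2140/12529 = pi_S4  (ok)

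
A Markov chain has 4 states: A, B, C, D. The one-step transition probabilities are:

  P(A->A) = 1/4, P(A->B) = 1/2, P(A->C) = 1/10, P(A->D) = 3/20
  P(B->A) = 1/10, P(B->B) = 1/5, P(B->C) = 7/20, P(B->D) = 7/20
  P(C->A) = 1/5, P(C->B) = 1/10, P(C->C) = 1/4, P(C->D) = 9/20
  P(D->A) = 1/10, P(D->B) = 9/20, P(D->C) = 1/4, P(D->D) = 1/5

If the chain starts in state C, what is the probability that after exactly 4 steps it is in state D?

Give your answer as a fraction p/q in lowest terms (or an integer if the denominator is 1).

Computing P^4 by repeated multiplication:
P^1 =
  A: [1/4, 1/2, 1/10, 3/20]
  B: [1/10, 1/5, 7/20, 7/20]
  C: [1/5, 1/10, 1/4, 9/20]
  D: [1/10, 9/20, 1/4, 1/5]
P^2 =
  A: [59/400, 121/400, 21/80, 23/80]
  B: [3/20, 113/400, 51/200, 5/16]
  C: [31/200, 139/400, 23/100, 107/400]
  D: [7/50, 51/200, 7/25, 13/40]
P^3 =
  A: [1187/8000, 2319/8000, 413/1600, 2429/8000]
  B: [37/250, 2381/8000, 1023/4000, 2389/8000]
  C: [117/800, 2323/8000, 523/2000, 483/1600]
  D: [149/1000, 1181/4000, 509/2000, 241/800]
P^4 =
  A: [23691/160000, 47137/160000, 41077/160000, 9619/32000]
  B: [5911/40000, 46957/160000, 4121/16000, 48189/160000]
  C: [11847/80000, 46911/160000, 2571/10000, 48259/160000]
  D: [739/5000, 4713/16000, 10287/40000, 24037/80000]

(P^4)[C -> D] = 48259/160000

Answer: 48259/160000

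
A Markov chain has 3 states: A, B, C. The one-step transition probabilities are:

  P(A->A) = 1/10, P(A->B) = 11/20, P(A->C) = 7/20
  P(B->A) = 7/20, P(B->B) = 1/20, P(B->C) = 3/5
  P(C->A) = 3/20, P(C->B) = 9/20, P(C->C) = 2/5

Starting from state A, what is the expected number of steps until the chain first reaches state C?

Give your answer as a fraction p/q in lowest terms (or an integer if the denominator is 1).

Let h_i = expected steps to first reach C from state i.
Boundary: h_C = 0.
First-step equations for the other states:
  h_A = 1 + 1/10*h_A + 11/20*h_B + 7/20*h_C
  h_B = 1 + 7/20*h_A + 1/20*h_B + 3/5*h_C

Substituting h_C = 0 and rearranging gives the linear system (I - Q) h = 1:
  [9/10, -11/20] . (h_A, h_B) = 1
  [-7/20, 19/20] . (h_A, h_B) = 1

Solving yields:
  h_A = 120/53
  h_B = 100/53

Starting state is A, so the expected hitting time is h_A = 120/53.

Answer: 120/53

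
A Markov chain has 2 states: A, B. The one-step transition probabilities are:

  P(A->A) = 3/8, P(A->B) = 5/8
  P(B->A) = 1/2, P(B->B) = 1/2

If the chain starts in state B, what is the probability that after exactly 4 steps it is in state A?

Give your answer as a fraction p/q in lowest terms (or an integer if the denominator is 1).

Computing P^4 by repeated multiplication:
P^1 =
  A: [3/8, 5/8]
  B: [1/2, 1/2]
P^2 =
  A: [29/64, 35/64]
  B: [7/16, 9/16]
P^3 =
  A: [227/512, 285/512]
  B: [57/128, 71/128]
P^4 =
  A: [1821/4096, 2275/4096]
  B: [455/1024, 569/1024]

(P^4)[B -> A] = 455/1024

Answer: 455/1024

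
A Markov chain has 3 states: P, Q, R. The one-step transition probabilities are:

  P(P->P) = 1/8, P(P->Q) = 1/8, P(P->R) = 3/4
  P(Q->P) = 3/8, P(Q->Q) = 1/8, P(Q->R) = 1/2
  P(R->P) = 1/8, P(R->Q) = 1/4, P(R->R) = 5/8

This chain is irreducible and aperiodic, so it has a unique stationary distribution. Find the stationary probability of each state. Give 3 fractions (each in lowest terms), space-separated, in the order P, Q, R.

The stationary distribution satisfies pi = pi * P, i.e.:
  pi_P = 1/8*pi_P + 3/8*pi_Q + 1/8*pi_R
  pi_Q = 1/8*pi_P + 1/8*pi_Q + 1/4*pi_R
  pi_R = 3/4*pi_P + 1/2*pi_Q + 5/8*pi_R
with normalization: pi_P + pi_Q + pi_R = 1.

Using the first 2 balance equations plus normalization, the linear system A*pi = b is:
  [-7/8, 3/8, 1/8] . pi = 0
  [1/8, -7/8, 1/4] . pi = 0
  [1, 1, 1] . pi = 1

Solving yields:
  pi_P = 13/74
  pi_Q = 15/74
  pi_R = 23/37

Verification (pi * P):
  13/74*1/8 + 15/74*3/8 + 23/37*1/8 = 13/74 = pi_P  (ok)
  13/74*1/8 + 15/74*1/8 + 23/37*1/4 = 15/74 = pi_Q  (ok)
  13/74*3/4 + 15/74*1/2 + 23/37*5/8 = 23/37 = pi_R  (ok)

Answer: 13/74 15/74 23/37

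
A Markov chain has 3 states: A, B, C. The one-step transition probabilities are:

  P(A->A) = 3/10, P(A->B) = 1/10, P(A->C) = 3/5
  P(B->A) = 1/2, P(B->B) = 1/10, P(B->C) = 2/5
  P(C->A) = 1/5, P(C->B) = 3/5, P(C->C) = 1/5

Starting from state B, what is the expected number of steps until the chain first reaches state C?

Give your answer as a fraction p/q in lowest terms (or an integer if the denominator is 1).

Let h_i = expected steps to first reach C from state i.
Boundary: h_C = 0.
First-step equations for the other states:
  h_A = 1 + 3/10*h_A + 1/10*h_B + 3/5*h_C
  h_B = 1 + 1/2*h_A + 1/10*h_B + 2/5*h_C

Substituting h_C = 0 and rearranging gives the linear system (I - Q) h = 1:
  [7/10, -1/10] . (h_A, h_B) = 1
  [-1/2, 9/10] . (h_A, h_B) = 1

Solving yields:
  h_A = 50/29
  h_B = 60/29

Starting state is B, so the expected hitting time is h_B = 60/29.

Answer: 60/29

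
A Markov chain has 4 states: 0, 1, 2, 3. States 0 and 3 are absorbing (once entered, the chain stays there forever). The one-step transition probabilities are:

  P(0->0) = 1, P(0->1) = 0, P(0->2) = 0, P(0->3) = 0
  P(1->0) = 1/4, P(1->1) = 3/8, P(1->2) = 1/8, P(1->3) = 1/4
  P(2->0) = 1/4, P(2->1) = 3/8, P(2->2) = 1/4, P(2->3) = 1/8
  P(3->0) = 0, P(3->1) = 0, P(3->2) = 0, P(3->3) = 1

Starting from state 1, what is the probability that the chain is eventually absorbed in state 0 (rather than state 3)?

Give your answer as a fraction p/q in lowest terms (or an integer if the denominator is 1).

Let a_i = P(absorbed in 0 | start in state i).
Boundary conditions: a_0 = 1, a_3 = 0.
For each transient state i, a_i = sum_j P(i->j) * a_j:
  a_1 = 1/4*a_0 + 3/8*a_1 + 1/8*a_2 + 1/4*a_3
  a_2 = 1/4*a_0 + 3/8*a_1 + 1/4*a_2 + 1/8*a_3

Substituting a_0 = 1 and a_3 = 0, rearrange to (I - Q) a = r where r[i] = P(i -> 0):
  [5/8, -1/8] . (a_1, a_2) = 1/4
  [-3/8, 3/4] . (a_1, a_2) = 1/4

Solving yields:
  a_1 = 14/27
  a_2 = 16/27

Starting state is 1, so the absorption probability is a_1 = 14/27.

Answer: 14/27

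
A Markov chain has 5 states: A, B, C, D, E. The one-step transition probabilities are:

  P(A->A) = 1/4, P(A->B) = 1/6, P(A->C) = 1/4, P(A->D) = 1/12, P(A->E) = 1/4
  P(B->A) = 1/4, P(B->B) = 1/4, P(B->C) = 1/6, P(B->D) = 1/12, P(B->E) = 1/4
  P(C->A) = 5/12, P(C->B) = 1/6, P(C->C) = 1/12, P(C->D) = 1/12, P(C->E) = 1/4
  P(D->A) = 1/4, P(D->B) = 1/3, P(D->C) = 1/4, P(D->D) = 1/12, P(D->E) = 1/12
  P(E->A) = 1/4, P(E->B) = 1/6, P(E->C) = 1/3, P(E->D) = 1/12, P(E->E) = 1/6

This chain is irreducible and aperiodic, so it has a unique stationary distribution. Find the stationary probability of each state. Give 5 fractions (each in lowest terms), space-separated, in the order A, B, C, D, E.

Answer: 1145/4004 13/66 216/1001 1/12 17/78

Derivation:
The stationary distribution satisfies pi = pi * P, i.e.:
  pi_A = 1/4*pi_A + 1/4*pi_B + 5/12*pi_C + 1/4*pi_D + 1/4*pi_E
  pi_B = 1/6*pi_A + 1/4*pi_B + 1/6*pi_C + 1/3*pi_D + 1/6*pi_E
  pi_C = 1/4*pi_A + 1/6*pi_B + 1/12*pi_C + 1/4*pi_D + 1/3*pi_E
  pi_D = 1/12*pi_A + 1/12*pi_B + 1/12*pi_C + 1/12*pi_D + 1/12*pi_E
  pi_E = 1/4*pi_A + 1/4*pi_B + 1/4*pi_C + 1/12*pi_D + 1/6*pi_E
with normalization: pi_A + pi_B + pi_C + pi_D + pi_E = 1.

Using the first 4 balance equations plus normalization, the linear system A*pi = b is:
  [-3/4, 1/4, 5/12, 1/4, 1/4] . pi = 0
  [1/6, -3/4, 1/6, 1/3, 1/6] . pi = 0
  [1/4, 1/6, -11/12, 1/4, 1/3] . pi = 0
  [1/12, 1/12, 1/12, -11/12, 1/12] . pi = 0
  [1, 1, 1, 1, 1] . pi = 1

Solving yields:
  pi_A = 1145/4004
  pi_B = 13/66
  pi_C = 216/1001
  pi_D = 1/12
  pi_E = 17/78

Verification (pi * P):
  1145/4004*1/4 + 13/66*1/4 + 216/1001*5/12 + 1/12*1/4 + 17/78*1/4 = 1145/4004 = pi_A  (ok)
  1145/4004*1/6 + 13/66*1/4 + 216/1001*1/6 + 1/12*1/3 + 17/78*1/6 = 13/66 = pi_B  (ok)
  1145/4004*1/4 + 13/66*1/6 + 216/1001*1/12 + 1/12*1/4 + 17/78*1/3 = 216/1001 = pi_C  (ok)
  1145/4004*1/12 + 13/66*1/12 + 216/1001*1/12 + 1/12*1/12 + 17/78*1/12 = 1/12 = pi_D  (ok)
  1145/4004*1/4 + 13/66*1/4 + 216/1001*1/4 + 1/12*1/12 + 17/78*1/6 = 17/78 = pi_E  (ok)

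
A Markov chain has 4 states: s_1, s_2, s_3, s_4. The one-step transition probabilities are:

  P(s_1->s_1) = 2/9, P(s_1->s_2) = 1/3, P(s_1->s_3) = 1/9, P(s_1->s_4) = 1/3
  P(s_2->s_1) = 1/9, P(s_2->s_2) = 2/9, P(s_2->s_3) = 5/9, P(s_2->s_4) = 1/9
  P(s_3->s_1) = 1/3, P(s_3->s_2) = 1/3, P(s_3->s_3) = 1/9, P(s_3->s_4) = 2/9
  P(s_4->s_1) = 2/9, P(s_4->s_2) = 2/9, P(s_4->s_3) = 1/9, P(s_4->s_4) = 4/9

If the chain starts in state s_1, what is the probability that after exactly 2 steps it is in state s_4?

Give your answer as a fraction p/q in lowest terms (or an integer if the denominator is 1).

Answer: 23/81

Derivation:
Computing P^2 by repeated multiplication:
P^1 =
  s_1: [2/9, 1/3, 1/9, 1/3]
  s_2: [1/9, 2/9, 5/9, 1/9]
  s_3: [1/3, 1/3, 1/9, 2/9]
  s_4: [2/9, 2/9, 1/9, 4/9]
P^2 =
  s_1: [16/81, 7/27, 7/27, 23/81]
  s_2: [7/27, 8/27, 17/81, 19/81]
  s_3: [16/81, 22/81, 7/27, 22/81]
  s_4: [17/81, 7/27, 17/81, 26/81]

(P^2)[s_1 -> s_4] = 23/81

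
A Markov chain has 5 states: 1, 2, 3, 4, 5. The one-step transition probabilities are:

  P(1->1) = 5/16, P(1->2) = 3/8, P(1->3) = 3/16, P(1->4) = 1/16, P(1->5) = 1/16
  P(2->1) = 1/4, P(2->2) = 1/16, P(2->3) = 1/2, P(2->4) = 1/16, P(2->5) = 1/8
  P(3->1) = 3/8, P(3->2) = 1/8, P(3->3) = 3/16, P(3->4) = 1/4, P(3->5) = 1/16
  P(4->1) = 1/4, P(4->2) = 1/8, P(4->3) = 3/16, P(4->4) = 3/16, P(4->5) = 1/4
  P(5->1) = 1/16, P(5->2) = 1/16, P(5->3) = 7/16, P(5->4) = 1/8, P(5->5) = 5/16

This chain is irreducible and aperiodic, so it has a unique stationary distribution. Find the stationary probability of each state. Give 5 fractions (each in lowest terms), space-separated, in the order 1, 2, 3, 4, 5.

Answer: 3343/12077 2113/12077 3326/12077 130/929 1605/12077

Derivation:
The stationary distribution satisfies pi = pi * P, i.e.:
  pi_1 = 5/16*pi_1 + 1/4*pi_2 + 3/8*pi_3 + 1/4*pi_4 + 1/16*pi_5
  pi_2 = 3/8*pi_1 + 1/16*pi_2 + 1/8*pi_3 + 1/8*pi_4 + 1/16*pi_5
  pi_3 = 3/16*pi_1 + 1/2*pi_2 + 3/16*pi_3 + 3/16*pi_4 + 7/16*pi_5
  pi_4 = 1/16*pi_1 + 1/16*pi_2 + 1/4*pi_3 + 3/16*pi_4 + 1/8*pi_5
  pi_5 = 1/16*pi_1 + 1/8*pi_2 + 1/16*pi_3 + 1/4*pi_4 + 5/16*pi_5
with normalization: pi_1 + pi_2 + pi_3 + pi_4 + pi_5 = 1.

Using the first 4 balance equations plus normalization, the linear system A*pi = b is:
  [-11/16, 1/4, 3/8, 1/4, 1/16] . pi = 0
  [3/8, -15/16, 1/8, 1/8, 1/16] . pi = 0
  [3/16, 1/2, -13/16, 3/16, 7/16] . pi = 0
  [1/16, 1/16, 1/4, -13/16, 1/8] . pi = 0
  [1, 1, 1, 1, 1] . pi = 1

Solving yields:
  pi_1 = 3343/12077
  pi_2 = 2113/12077
  pi_3 = 3326/12077
  pi_4 = 130/929
  pi_5 = 1605/12077

Verification (pi * P):
  3343/12077*5/16 + 2113/12077*1/4 + 3326/12077*3/8 + 130/929*1/4 + 1605/12077*1/16 = 3343/12077 = pi_1  (ok)
  3343/12077*3/8 + 2113/12077*1/16 + 3326/12077*1/8 + 130/929*1/8 + 1605/12077*1/16 = 2113/12077 = pi_2  (ok)
  3343/12077*3/16 + 2113/12077*1/2 + 3326/12077*3/16 + 130/929*3/16 + 1605/12077*7/16 = 3326/12077 = pi_3  (ok)
  3343/12077*1/16 + 2113/12077*1/16 + 3326/12077*1/4 + 130/929*3/16 + 1605/12077*1/8 = 130/929 = pi_4  (ok)
  3343/12077*1/16 + 2113/12077*1/8 + 3326/12077*1/16 + 130/929*1/4 + 1605/12077*5/16 = 1605/12077 = pi_5  (ok)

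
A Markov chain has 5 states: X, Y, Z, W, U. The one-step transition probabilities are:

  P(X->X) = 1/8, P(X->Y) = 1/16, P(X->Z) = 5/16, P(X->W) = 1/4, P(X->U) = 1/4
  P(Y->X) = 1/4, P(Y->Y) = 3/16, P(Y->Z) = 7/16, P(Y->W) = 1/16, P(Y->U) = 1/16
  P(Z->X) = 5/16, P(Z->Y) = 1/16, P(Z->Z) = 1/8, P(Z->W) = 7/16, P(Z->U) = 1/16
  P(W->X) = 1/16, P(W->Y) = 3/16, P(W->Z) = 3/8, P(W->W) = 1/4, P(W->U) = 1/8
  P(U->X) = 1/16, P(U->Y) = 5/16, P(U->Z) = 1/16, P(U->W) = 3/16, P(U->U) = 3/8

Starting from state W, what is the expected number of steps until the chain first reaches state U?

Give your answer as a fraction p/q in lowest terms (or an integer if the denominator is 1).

Answer: 5016/601

Derivation:
Let h_i = expected steps to first reach U from state i.
Boundary: h_U = 0.
First-step equations for the other states:
  h_X = 1 + 1/8*h_X + 1/16*h_Y + 5/16*h_Z + 1/4*h_W + 1/4*h_U
  h_Y = 1 + 1/4*h_X + 3/16*h_Y + 7/16*h_Z + 1/16*h_W + 1/16*h_U
  h_Z = 1 + 5/16*h_X + 1/16*h_Y + 1/8*h_Z + 7/16*h_W + 1/16*h_U
  h_W = 1 + 1/16*h_X + 3/16*h_Y + 3/8*h_Z + 1/4*h_W + 1/8*h_U

Substituting h_U = 0 and rearranging gives the linear system (I - Q) h = 1:
  [7/8, -1/16, -5/16, -1/4] . (h_X, h_Y, h_Z, h_W) = 1
  [-1/4, 13/16, -7/16, -1/16] . (h_X, h_Y, h_Z, h_W) = 1
  [-5/16, -1/16, 7/8, -7/16] . (h_X, h_Y, h_Z, h_W) = 1
  [-1/16, -3/16, -3/8, 3/4] . (h_X, h_Y, h_Z, h_W) = 1

Solving yields:
  h_X = 4316/601
  h_Y = 5204/601
  h_Z = 5108/601
  h_W = 5016/601

Starting state is W, so the expected hitting time is h_W = 5016/601.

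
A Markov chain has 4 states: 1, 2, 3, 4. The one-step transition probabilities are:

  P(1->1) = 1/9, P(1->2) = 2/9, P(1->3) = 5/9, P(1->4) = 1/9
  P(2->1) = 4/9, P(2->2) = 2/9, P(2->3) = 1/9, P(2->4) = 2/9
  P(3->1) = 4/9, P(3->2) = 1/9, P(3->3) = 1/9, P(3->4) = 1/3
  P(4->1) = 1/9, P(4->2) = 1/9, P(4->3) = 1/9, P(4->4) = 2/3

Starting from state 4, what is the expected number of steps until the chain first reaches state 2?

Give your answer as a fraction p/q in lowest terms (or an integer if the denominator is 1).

Let h_i = expected steps to first reach 2 from state i.
Boundary: h_2 = 0.
First-step equations for the other states:
  h_1 = 1 + 1/9*h_1 + 2/9*h_2 + 5/9*h_3 + 1/9*h_4
  h_3 = 1 + 4/9*h_1 + 1/9*h_2 + 1/9*h_3 + 1/3*h_4
  h_4 = 1 + 1/9*h_1 + 1/9*h_2 + 1/9*h_3 + 2/3*h_4

Substituting h_2 = 0 and rearranging gives the linear system (I - Q) h = 1:
  [8/9, -5/9, -1/9] . (h_1, h_3, h_4) = 1
  [-4/9, 8/9, -1/3] . (h_1, h_3, h_4) = 1
  [-1/9, -1/9, 1/3] . (h_1, h_3, h_4) = 1

Solving yields:
  h_1 = 20/3
  h_3 = 22/3
  h_4 = 23/3

Starting state is 4, so the expected hitting time is h_4 = 23/3.

Answer: 23/3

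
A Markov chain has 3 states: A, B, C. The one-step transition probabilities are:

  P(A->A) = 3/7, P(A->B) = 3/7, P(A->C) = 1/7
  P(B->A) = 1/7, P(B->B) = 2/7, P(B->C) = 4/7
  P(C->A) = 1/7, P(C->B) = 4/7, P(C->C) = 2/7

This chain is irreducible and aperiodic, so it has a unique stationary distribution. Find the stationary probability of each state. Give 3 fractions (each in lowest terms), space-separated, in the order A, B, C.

The stationary distribution satisfies pi = pi * P, i.e.:
  pi_A = 3/7*pi_A + 1/7*pi_B + 1/7*pi_C
  pi_B = 3/7*pi_A + 2/7*pi_B + 4/7*pi_C
  pi_C = 1/7*pi_A + 4/7*pi_B + 2/7*pi_C
with normalization: pi_A + pi_B + pi_C = 1.

Using the first 2 balance equations plus normalization, the linear system A*pi = b is:
  [-4/7, 1/7, 1/7] . pi = 0
  [3/7, -5/7, 4/7] . pi = 0
  [1, 1, 1] . pi = 1

Solving yields:
  pi_A = 1/5
  pi_B = 19/45
  pi_C = 17/45

Verification (pi * P):
  1/5*3/7 + 19/45*1/7 + 17/45*1/7 = 1/5 = pi_A  (ok)
  1/5*3/7 + 19/45*2/7 + 17/45*4/7 = 19/45 = pi_B  (ok)
  1/5*1/7 + 19/45*4/7 + 17/45*2/7 = 17/45 = pi_C  (ok)

Answer: 1/5 19/45 17/45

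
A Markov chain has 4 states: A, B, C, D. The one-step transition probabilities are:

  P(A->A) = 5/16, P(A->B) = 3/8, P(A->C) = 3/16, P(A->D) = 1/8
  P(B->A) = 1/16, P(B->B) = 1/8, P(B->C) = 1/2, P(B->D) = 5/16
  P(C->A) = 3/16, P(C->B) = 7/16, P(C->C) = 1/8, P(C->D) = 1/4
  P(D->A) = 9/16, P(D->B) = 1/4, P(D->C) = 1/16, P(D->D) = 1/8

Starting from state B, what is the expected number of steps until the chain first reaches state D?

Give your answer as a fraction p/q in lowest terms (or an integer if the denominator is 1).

Let h_i = expected steps to first reach D from state i.
Boundary: h_D = 0.
First-step equations for the other states:
  h_A = 1 + 5/16*h_A + 3/8*h_B + 3/16*h_C + 1/8*h_D
  h_B = 1 + 1/16*h_A + 1/8*h_B + 1/2*h_C + 5/16*h_D
  h_C = 1 + 3/16*h_A + 7/16*h_B + 1/8*h_C + 1/4*h_D

Substituting h_D = 0 and rearranging gives the linear system (I - Q) h = 1:
  [11/16, -3/8, -3/16] . (h_A, h_B, h_C) = 1
  [-1/16, 7/8, -1/2] . (h_A, h_B, h_C) = 1
  [-3/16, -7/16, 7/8] . (h_A, h_B, h_C) = 1

Solving yields:
  h_A = 1072/233
  h_B = 4384/1165
  h_C = 4672/1165

Starting state is B, so the expected hitting time is h_B = 4384/1165.

Answer: 4384/1165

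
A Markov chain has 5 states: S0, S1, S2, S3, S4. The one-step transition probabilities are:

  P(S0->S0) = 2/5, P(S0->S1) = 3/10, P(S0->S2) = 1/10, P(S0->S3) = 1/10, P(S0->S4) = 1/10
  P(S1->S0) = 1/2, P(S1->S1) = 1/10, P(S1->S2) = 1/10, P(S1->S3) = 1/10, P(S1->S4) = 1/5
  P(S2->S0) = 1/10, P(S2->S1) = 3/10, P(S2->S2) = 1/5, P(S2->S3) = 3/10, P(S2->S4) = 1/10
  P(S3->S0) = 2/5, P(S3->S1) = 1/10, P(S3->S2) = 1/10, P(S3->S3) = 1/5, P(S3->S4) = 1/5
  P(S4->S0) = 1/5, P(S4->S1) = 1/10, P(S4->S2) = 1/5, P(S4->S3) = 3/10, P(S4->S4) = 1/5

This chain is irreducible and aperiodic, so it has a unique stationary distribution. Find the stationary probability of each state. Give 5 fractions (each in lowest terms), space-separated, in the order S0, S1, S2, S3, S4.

Answer: 47/134 341/1742 223/1742 151/871 265/1742

Derivation:
The stationary distribution satisfies pi = pi * P, i.e.:
  pi_S0 = 2/5*pi_S0 + 1/2*pi_S1 + 1/10*pi_S2 + 2/5*pi_S3 + 1/5*pi_S4
  pi_S1 = 3/10*pi_S0 + 1/10*pi_S1 + 3/10*pi_S2 + 1/10*pi_S3 + 1/10*pi_S4
  pi_S2 = 1/10*pi_S0 + 1/10*pi_S1 + 1/5*pi_S2 + 1/10*pi_S3 + 1/5*pi_S4
  pi_S3 = 1/10*pi_S0 + 1/10*pi_S1 + 3/10*pi_S2 + 1/5*pi_S3 + 3/10*pi_S4
  pi_S4 = 1/10*pi_S0 + 1/5*pi_S1 + 1/10*pi_S2 + 1/5*pi_S3 + 1/5*pi_S4
with normalization: pi_S0 + pi_S1 + pi_S2 + pi_S3 + pi_S4 = 1.

Using the first 4 balance equations plus normalization, the linear system A*pi = b is:
  [-3/5, 1/2, 1/10, 2/5, 1/5] . pi = 0
  [3/10, -9/10, 3/10, 1/10, 1/10] . pi = 0
  [1/10, 1/10, -4/5, 1/10, 1/5] . pi = 0
  [1/10, 1/10, 3/10, -4/5, 3/10] . pi = 0
  [1, 1, 1, 1, 1] . pi = 1

Solving yields:
  pi_S0 = 47/134
  pi_S1 = 341/1742
  pi_S2 = 223/1742
  pi_S3 = 151/871
  pi_S4 = 265/1742

Verification (pi * P):
  47/134*2/5 + 341/1742*1/2 + 223/1742*1/10 + 151/871*2/5 + 265/1742*1/5 = 47/134 = pi_S0  (ok)
  47/134*3/10 + 341/1742*1/10 + 223/1742*3/10 + 151/871*1/10 + 265/1742*1/10 = 341/1742 = pi_S1  (ok)
  47/134*1/10 + 341/1742*1/10 + 223/1742*1/5 + 151/871*1/10 + 265/1742*1/5 = 223/1742 = pi_S2  (ok)
  47/134*1/10 + 341/1742*1/10 + 223/1742*3/10 + 151/871*1/5 + 265/1742*3/10 = 151/871 = pi_S3  (ok)
  47/134*1/10 + 341/1742*1/5 + 223/1742*1/10 + 151/871*1/5 + 265/1742*1/5 = 265/1742 = pi_S4  (ok)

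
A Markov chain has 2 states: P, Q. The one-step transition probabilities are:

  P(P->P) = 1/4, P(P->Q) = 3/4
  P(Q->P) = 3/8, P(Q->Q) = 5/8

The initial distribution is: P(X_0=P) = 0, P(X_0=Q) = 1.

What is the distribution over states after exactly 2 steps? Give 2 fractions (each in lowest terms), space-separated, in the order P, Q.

Propagating the distribution step by step (d_{t+1} = d_t * P):
d_0 = (P=0, Q=1)
  d_1[P] = 0*1/4 + 1*3/8 = 3/8
  d_1[Q] = 0*3/4 + 1*5/8 = 5/8
d_1 = (P=3/8, Q=5/8)
  d_2[P] = 3/8*1/4 + 5/8*3/8 = 21/64
  d_2[Q] = 3/8*3/4 + 5/8*5/8 = 43/64
d_2 = (P=21/64, Q=43/64)

Answer: 21/64 43/64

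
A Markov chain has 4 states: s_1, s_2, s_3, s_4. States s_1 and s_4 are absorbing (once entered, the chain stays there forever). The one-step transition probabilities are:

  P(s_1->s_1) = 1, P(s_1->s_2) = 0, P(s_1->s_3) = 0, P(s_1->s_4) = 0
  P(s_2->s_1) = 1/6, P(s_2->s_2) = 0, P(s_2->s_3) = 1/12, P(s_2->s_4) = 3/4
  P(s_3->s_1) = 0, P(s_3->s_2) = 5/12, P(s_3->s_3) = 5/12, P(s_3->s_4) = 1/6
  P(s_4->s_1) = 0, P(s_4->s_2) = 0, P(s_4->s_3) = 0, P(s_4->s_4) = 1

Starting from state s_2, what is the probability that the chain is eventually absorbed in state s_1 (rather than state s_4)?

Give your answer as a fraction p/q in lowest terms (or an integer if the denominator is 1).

Answer: 14/79

Derivation:
Let a_i = P(absorbed in s_1 | start in state i).
Boundary conditions: a_s_1 = 1, a_s_4 = 0.
For each transient state i, a_i = sum_j P(i->j) * a_j:
  a_s_2 = 1/6*a_s_1 + 0*a_s_2 + 1/12*a_s_3 + 3/4*a_s_4
  a_s_3 = 0*a_s_1 + 5/12*a_s_2 + 5/12*a_s_3 + 1/6*a_s_4

Substituting a_s_1 = 1 and a_s_4 = 0, rearrange to (I - Q) a = r where r[i] = P(i -> s_1):
  [1, -1/12] . (a_s_2, a_s_3) = 1/6
  [-5/12, 7/12] . (a_s_2, a_s_3) = 0

Solving yields:
  a_s_2 = 14/79
  a_s_3 = 10/79

Starting state is s_2, so the absorption probability is a_s_2 = 14/79.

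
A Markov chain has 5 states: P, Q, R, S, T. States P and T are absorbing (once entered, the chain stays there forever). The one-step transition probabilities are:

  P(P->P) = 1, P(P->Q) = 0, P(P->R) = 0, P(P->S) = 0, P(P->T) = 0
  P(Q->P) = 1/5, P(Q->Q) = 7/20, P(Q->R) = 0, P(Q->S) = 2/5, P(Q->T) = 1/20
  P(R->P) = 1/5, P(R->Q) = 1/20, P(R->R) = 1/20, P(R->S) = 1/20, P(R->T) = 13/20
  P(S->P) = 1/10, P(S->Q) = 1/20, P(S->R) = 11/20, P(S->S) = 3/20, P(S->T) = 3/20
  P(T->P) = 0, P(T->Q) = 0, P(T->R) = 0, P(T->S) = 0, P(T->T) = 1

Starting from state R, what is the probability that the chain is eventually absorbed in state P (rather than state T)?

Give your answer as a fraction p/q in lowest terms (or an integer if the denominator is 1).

Answer: 161/636

Derivation:
Let a_i = P(absorbed in P | start in state i).
Boundary conditions: a_P = 1, a_T = 0.
For each transient state i, a_i = sum_j P(i->j) * a_j:
  a_Q = 1/5*a_P + 7/20*a_Q + 0*a_R + 2/5*a_S + 1/20*a_T
  a_R = 1/5*a_P + 1/20*a_Q + 1/20*a_R + 1/20*a_S + 13/20*a_T
  a_S = 1/10*a_P + 1/20*a_Q + 11/20*a_R + 3/20*a_S + 3/20*a_T

Substituting a_P = 1 and a_T = 0, rearrange to (I - Q) a = r where r[i] = P(i -> P):
  [13/20, 0, -2/5] . (a_Q, a_R, a_S) = 1/5
  [-1/20, 19/20, -1/20] . (a_Q, a_R, a_S) = 1/5
  [-1/20, -11/20, 17/20] . (a_Q, a_R, a_S) = 1/10

Solving yields:
  a_Q = 238/477
  a_R = 161/636
  a_S = 593/1908

Starting state is R, so the absorption probability is a_R = 161/636.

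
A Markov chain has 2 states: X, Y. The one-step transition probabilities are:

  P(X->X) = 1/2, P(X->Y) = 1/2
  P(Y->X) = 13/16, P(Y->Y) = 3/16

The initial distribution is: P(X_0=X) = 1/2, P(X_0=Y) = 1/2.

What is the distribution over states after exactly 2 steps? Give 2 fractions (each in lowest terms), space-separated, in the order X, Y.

Answer: 311/512 201/512

Derivation:
Propagating the distribution step by step (d_{t+1} = d_t * P):
d_0 = (X=1/2, Y=1/2)
  d_1[X] = 1/2*1/2 + 1/2*13/16 = 21/32
  d_1[Y] = 1/2*1/2 + 1/2*3/16 = 11/32
d_1 = (X=21/32, Y=11/32)
  d_2[X] = 21/32*1/2 + 11/32*13/16 = 311/512
  d_2[Y] = 21/32*1/2 + 11/32*3/16 = 201/512
d_2 = (X=311/512, Y=201/512)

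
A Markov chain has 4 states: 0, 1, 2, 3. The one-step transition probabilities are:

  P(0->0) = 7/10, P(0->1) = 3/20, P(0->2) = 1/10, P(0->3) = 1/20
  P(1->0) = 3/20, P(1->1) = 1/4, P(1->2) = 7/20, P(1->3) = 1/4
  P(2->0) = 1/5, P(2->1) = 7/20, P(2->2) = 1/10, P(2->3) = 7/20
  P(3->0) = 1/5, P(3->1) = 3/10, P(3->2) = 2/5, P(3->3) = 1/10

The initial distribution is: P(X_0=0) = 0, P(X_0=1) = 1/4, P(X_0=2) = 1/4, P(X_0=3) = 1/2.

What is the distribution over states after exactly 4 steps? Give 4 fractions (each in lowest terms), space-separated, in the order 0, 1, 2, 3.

Propagating the distribution step by step (d_{t+1} = d_t * P):
d_0 = (0=0, 1=1/4, 2=1/4, 3=1/2)
  d_1[0] = 0*7/10 + 1/4*3/20 + 1/4*1/5 + 1/2*1/5 = 3/16
  d_1[1] = 0*3/20 + 1/4*1/4 + 1/4*7/20 + 1/2*3/10 = 3/10
  d_1[2] = 0*1/10 + 1/4*7/20 + 1/4*1/10 + 1/2*2/5 = 5/16
  d_1[3] = 0*1/20 + 1/4*1/4 + 1/4*7/20 + 1/2*1/10 = 1/5
d_1 = (0=3/16, 1=3/10, 2=5/16, 3=1/5)
  d_2[0] = 3/16*7/10 + 3/10*3/20 + 5/16*1/5 + 1/5*1/5 = 223/800
  d_2[1] = 3/16*3/20 + 3/10*1/4 + 5/16*7/20 + 1/5*3/10 = 109/400
  d_2[2] = 3/16*1/10 + 3/10*7/20 + 5/16*1/10 + 1/5*2/5 = 47/200
  d_2[3] = 3/16*1/20 + 3/10*1/4 + 5/16*7/20 + 1/5*1/10 = 171/800
d_2 = (0=223/800, 1=109/400, 2=47/200, 3=171/800)
  d_3[0] = 223/800*7/10 + 109/400*3/20 + 47/200*1/5 + 171/800*1/5 = 1303/4000
  d_3[1] = 223/800*3/20 + 109/400*1/4 + 47/200*7/20 + 171/800*3/10 = 4101/16000
  d_3[2] = 223/800*1/10 + 109/400*7/20 + 47/200*1/10 + 171/800*2/5 = 929/4000
  d_3[3] = 223/800*1/20 + 109/400*1/4 + 47/200*7/20 + 171/800*1/10 = 2971/16000
d_3 = (0=1303/4000, 1=4101/16000, 2=929/4000, 3=2971/16000)
  d_4[0] = 1303/4000*7/10 + 4101/16000*3/20 + 929/4000*1/5 + 2971/16000*1/5 = 112019/320000
  d_4[1] = 1303/4000*3/20 + 4101/16000*1/4 + 929/4000*7/20 + 2971/16000*3/10 = 79979/320000
  d_4[2] = 1303/4000*1/10 + 4101/16000*7/20 + 929/4000*1/10 + 2971/16000*2/5 = 70331/320000
  d_4[3] = 1303/4000*1/20 + 4101/16000*1/4 + 929/4000*7/20 + 2971/16000*1/10 = 57671/320000
d_4 = (0=112019/320000, 1=79979/320000, 2=70331/320000, 3=57671/320000)

Answer: 112019/320000 79979/320000 70331/320000 57671/320000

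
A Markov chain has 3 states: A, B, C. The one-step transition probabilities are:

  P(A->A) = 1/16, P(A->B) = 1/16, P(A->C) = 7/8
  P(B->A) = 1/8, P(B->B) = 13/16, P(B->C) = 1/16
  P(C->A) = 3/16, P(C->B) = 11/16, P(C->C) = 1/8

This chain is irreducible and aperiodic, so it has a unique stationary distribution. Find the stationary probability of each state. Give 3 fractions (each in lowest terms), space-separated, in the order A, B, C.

The stationary distribution satisfies pi = pi * P, i.e.:
  pi_A = 1/16*pi_A + 1/8*pi_B + 3/16*pi_C
  pi_B = 1/16*pi_A + 13/16*pi_B + 11/16*pi_C
  pi_C = 7/8*pi_A + 1/16*pi_B + 1/8*pi_C
with normalization: pi_A + pi_B + pi_C = 1.

Using the first 2 balance equations plus normalization, the linear system A*pi = b is:
  [-15/16, 1/8, 3/16] . pi = 0
  [1/16, -3/16, 11/16] . pi = 0
  [1, 1, 1] . pi = 1

Solving yields:
  pi_A = 31/242
  pi_B = 84/121
  pi_C = 43/242

Verification (pi * P):
  31/242*1/16 + 84/121*1/8 + 43/242*3/16 = 31/242 = pi_A  (ok)
  31/242*1/16 + 84/121*13/16 + 43/242*11/16 = 84/121 = pi_B  (ok)
  31/242*7/8 + 84/121*1/16 + 43/242*1/8 = 43/242 = pi_C  (ok)

Answer: 31/242 84/121 43/242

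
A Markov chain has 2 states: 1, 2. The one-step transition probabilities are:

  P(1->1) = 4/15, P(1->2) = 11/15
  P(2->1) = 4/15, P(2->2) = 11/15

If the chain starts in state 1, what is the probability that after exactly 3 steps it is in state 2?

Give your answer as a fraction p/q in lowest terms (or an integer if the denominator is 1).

Answer: 11/15

Derivation:
Computing P^3 by repeated multiplication:
P^1 =
  1: [4/15, 11/15]
  2: [4/15, 11/15]
P^2 =
  1: [4/15, 11/15]
  2: [4/15, 11/15]
P^3 =
  1: [4/15, 11/15]
  2: [4/15, 11/15]

(P^3)[1 -> 2] = 11/15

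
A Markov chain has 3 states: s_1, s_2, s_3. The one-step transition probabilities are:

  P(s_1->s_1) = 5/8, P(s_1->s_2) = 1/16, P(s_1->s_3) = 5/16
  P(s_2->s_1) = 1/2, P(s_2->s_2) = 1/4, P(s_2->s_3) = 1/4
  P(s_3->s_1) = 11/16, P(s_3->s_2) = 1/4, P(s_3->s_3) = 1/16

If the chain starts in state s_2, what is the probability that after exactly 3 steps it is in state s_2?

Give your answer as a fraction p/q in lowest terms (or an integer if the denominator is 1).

Computing P^3 by repeated multiplication:
P^1 =
  s_1: [5/8, 1/16, 5/16]
  s_2: [1/2, 1/4, 1/4]
  s_3: [11/16, 1/4, 1/16]
P^2 =
  s_1: [163/256, 17/128, 59/256]
  s_2: [39/64, 5/32, 15/64]
  s_3: [153/256, 31/256, 9/32]
P^3 =
  s_1: [2551/4096, 535/4096, 505/2048]
  s_2: [635/1024, 139/1024, 125/512]
  s_3: [1285/2048, 565/4096, 961/4096]

(P^3)[s_2 -> s_2] = 139/1024

Answer: 139/1024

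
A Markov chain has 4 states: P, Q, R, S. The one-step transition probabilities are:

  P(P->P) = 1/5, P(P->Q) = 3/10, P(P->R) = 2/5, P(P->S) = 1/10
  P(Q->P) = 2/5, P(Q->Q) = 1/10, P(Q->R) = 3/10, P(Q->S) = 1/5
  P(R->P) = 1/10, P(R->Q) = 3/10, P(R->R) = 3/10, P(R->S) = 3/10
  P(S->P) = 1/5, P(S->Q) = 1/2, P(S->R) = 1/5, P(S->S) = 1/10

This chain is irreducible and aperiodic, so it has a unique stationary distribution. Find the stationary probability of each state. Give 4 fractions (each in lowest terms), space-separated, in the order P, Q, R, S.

Answer: 61/270 38/135 41/135 17/90

Derivation:
The stationary distribution satisfies pi = pi * P, i.e.:
  pi_P = 1/5*pi_P + 2/5*pi_Q + 1/10*pi_R + 1/5*pi_S
  pi_Q = 3/10*pi_P + 1/10*pi_Q + 3/10*pi_R + 1/2*pi_S
  pi_R = 2/5*pi_P + 3/10*pi_Q + 3/10*pi_R + 1/5*pi_S
  pi_S = 1/10*pi_P + 1/5*pi_Q + 3/10*pi_R + 1/10*pi_S
with normalization: pi_P + pi_Q + pi_R + pi_S = 1.

Using the first 3 balance equations plus normalization, the linear system A*pi = b is:
  [-4/5, 2/5, 1/10, 1/5] . pi = 0
  [3/10, -9/10, 3/10, 1/2] . pi = 0
  [2/5, 3/10, -7/10, 1/5] . pi = 0
  [1, 1, 1, 1] . pi = 1

Solving yields:
  pi_P = 61/270
  pi_Q = 38/135
  pi_R = 41/135
  pi_S = 17/90

Verification (pi * P):
  61/270*1/5 + 38/135*2/5 + 41/135*1/10 + 17/90*1/5 = 61/270 = pi_P  (ok)
  61/270*3/10 + 38/135*1/10 + 41/135*3/10 + 17/90*1/2 = 38/135 = pi_Q  (ok)
  61/270*2/5 + 38/135*3/10 + 41/135*3/10 + 17/90*1/5 = 41/135 = pi_R  (ok)
  61/270*1/10 + 38/135*1/5 + 41/135*3/10 + 17/90*1/10 = 17/90 = pi_S  (ok)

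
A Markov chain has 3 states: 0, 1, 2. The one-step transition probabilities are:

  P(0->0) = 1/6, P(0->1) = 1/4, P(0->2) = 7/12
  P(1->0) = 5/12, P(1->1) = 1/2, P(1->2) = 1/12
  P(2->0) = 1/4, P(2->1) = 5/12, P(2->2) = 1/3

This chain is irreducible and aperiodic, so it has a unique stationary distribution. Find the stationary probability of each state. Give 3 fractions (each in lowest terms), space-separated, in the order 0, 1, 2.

The stationary distribution satisfies pi = pi * P, i.e.:
  pi_0 = 1/6*pi_0 + 5/12*pi_1 + 1/4*pi_2
  pi_1 = 1/4*pi_0 + 1/2*pi_1 + 5/12*pi_2
  pi_2 = 7/12*pi_0 + 1/12*pi_1 + 1/3*pi_2
with normalization: pi_0 + pi_1 + pi_2 = 1.

Using the first 2 balance equations plus normalization, the linear system A*pi = b is:
  [-5/6, 5/12, 1/4] . pi = 0
  [1/4, -1/2, 5/12] . pi = 0
  [1, 1, 1] . pi = 1

Solving yields:
  pi_0 = 43/147
  pi_1 = 59/147
  pi_2 = 15/49

Verification (pi * P):
  43/147*1/6 + 59/147*5/12 + 15/49*1/4 = 43/147 = pi_0  (ok)
  43/147*1/4 + 59/147*1/2 + 15/49*5/12 = 59/147 = pi_1  (ok)
  43/147*7/12 + 59/147*1/12 + 15/49*1/3 = 15/49 = pi_2  (ok)

Answer: 43/147 59/147 15/49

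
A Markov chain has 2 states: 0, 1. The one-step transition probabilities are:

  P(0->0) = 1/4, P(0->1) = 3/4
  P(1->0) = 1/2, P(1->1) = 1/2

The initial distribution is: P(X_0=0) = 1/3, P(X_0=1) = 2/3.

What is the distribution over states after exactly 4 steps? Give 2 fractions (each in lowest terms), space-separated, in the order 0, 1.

Propagating the distribution step by step (d_{t+1} = d_t * P):
d_0 = (0=1/3, 1=2/3)
  d_1[0] = 1/3*1/4 + 2/3*1/2 = 5/12
  d_1[1] = 1/3*3/4 + 2/3*1/2 = 7/12
d_1 = (0=5/12, 1=7/12)
  d_2[0] = 5/12*1/4 + 7/12*1/2 = 19/48
  d_2[1] = 5/12*3/4 + 7/12*1/2 = 29/48
d_2 = (0=19/48, 1=29/48)
  d_3[0] = 19/48*1/4 + 29/48*1/2 = 77/192
  d_3[1] = 19/48*3/4 + 29/48*1/2 = 115/192
d_3 = (0=77/192, 1=115/192)
  d_4[0] = 77/192*1/4 + 115/192*1/2 = 307/768
  d_4[1] = 77/192*3/4 + 115/192*1/2 = 461/768
d_4 = (0=307/768, 1=461/768)

Answer: 307/768 461/768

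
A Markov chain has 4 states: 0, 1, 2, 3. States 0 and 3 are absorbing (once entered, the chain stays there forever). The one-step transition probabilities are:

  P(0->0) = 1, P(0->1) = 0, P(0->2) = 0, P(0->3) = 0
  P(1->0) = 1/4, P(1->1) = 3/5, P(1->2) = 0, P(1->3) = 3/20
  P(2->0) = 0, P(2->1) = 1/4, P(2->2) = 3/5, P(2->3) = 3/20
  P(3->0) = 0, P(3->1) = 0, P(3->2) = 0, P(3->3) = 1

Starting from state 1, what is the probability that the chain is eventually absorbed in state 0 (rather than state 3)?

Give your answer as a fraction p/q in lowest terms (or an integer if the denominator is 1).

Let a_i = P(absorbed in 0 | start in state i).
Boundary conditions: a_0 = 1, a_3 = 0.
For each transient state i, a_i = sum_j P(i->j) * a_j:
  a_1 = 1/4*a_0 + 3/5*a_1 + 0*a_2 + 3/20*a_3
  a_2 = 0*a_0 + 1/4*a_1 + 3/5*a_2 + 3/20*a_3

Substituting a_0 = 1 and a_3 = 0, rearrange to (I - Q) a = r where r[i] = P(i -> 0):
  [2/5, 0] . (a_1, a_2) = 1/4
  [-1/4, 2/5] . (a_1, a_2) = 0

Solving yields:
  a_1 = 5/8
  a_2 = 25/64

Starting state is 1, so the absorption probability is a_1 = 5/8.

Answer: 5/8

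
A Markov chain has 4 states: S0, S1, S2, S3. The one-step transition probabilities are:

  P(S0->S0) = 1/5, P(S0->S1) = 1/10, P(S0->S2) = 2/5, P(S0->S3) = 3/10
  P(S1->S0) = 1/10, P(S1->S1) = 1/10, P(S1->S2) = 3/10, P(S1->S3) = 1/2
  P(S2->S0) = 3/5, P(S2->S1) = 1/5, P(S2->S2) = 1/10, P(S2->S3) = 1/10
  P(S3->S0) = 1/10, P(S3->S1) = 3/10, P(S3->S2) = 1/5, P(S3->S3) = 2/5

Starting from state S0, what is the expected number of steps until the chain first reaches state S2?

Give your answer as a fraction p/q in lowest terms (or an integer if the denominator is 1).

Let h_i = expected steps to first reach S2 from state i.
Boundary: h_S2 = 0.
First-step equations for the other states:
  h_S0 = 1 + 1/5*h_S0 + 1/10*h_S1 + 2/5*h_S2 + 3/10*h_S3
  h_S1 = 1 + 1/10*h_S0 + 1/10*h_S1 + 3/10*h_S2 + 1/2*h_S3
  h_S3 = 1 + 1/10*h_S0 + 3/10*h_S1 + 1/5*h_S2 + 2/5*h_S3

Substituting h_S2 = 0 and rearranging gives the linear system (I - Q) h = 1:
  [4/5, -1/10, -3/10] . (h_S0, h_S1, h_S3) = 1
  [-1/10, 9/10, -1/2] . (h_S0, h_S1, h_S3) = 1
  [-1/10, -3/10, 3/5] . (h_S0, h_S1, h_S3) = 1

Solving yields:
  h_S0 = 172/53
  h_S1 = 198/53
  h_S3 = 216/53

Starting state is S0, so the expected hitting time is h_S0 = 172/53.

Answer: 172/53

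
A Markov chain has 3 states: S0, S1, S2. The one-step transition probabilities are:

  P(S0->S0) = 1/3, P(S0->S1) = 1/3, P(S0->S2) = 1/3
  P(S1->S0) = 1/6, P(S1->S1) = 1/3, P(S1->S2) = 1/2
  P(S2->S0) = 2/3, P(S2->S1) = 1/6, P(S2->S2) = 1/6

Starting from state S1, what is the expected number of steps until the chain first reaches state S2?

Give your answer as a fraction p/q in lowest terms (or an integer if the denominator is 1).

Answer: 15/7

Derivation:
Let h_i = expected steps to first reach S2 from state i.
Boundary: h_S2 = 0.
First-step equations for the other states:
  h_S0 = 1 + 1/3*h_S0 + 1/3*h_S1 + 1/3*h_S2
  h_S1 = 1 + 1/6*h_S0 + 1/3*h_S1 + 1/2*h_S2

Substituting h_S2 = 0 and rearranging gives the linear system (I - Q) h = 1:
  [2/3, -1/3] . (h_S0, h_S1) = 1
  [-1/6, 2/3] . (h_S0, h_S1) = 1

Solving yields:
  h_S0 = 18/7
  h_S1 = 15/7

Starting state is S1, so the expected hitting time is h_S1 = 15/7.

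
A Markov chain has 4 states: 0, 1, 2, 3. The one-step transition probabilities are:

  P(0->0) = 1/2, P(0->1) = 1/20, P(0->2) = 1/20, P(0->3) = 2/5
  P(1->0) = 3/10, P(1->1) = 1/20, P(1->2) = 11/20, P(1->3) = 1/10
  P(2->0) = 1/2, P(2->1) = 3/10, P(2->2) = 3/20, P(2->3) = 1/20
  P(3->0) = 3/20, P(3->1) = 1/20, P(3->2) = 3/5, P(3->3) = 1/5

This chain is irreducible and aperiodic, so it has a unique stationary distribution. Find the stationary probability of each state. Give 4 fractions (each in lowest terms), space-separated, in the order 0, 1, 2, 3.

Answer: 739/1862 1069/9310 1207/4655 1066/4655

Derivation:
The stationary distribution satisfies pi = pi * P, i.e.:
  pi_0 = 1/2*pi_0 + 3/10*pi_1 + 1/2*pi_2 + 3/20*pi_3
  pi_1 = 1/20*pi_0 + 1/20*pi_1 + 3/10*pi_2 + 1/20*pi_3
  pi_2 = 1/20*pi_0 + 11/20*pi_1 + 3/20*pi_2 + 3/5*pi_3
  pi_3 = 2/5*pi_0 + 1/10*pi_1 + 1/20*pi_2 + 1/5*pi_3
with normalization: pi_0 + pi_1 + pi_2 + pi_3 = 1.

Using the first 3 balance equations plus normalization, the linear system A*pi = b is:
  [-1/2, 3/10, 1/2, 3/20] . pi = 0
  [1/20, -19/20, 3/10, 1/20] . pi = 0
  [1/20, 11/20, -17/20, 3/5] . pi = 0
  [1, 1, 1, 1] . pi = 1

Solving yields:
  pi_0 = 739/1862
  pi_1 = 1069/9310
  pi_2 = 1207/4655
  pi_3 = 1066/4655

Verification (pi * P):
  739/1862*1/2 + 1069/9310*3/10 + 1207/4655*1/2 + 1066/4655*3/20 = 739/1862 = pi_0  (ok)
  739/1862*1/20 + 1069/9310*1/20 + 1207/4655*3/10 + 1066/4655*1/20 = 1069/9310 = pi_1  (ok)
  739/1862*1/20 + 1069/9310*11/20 + 1207/4655*3/20 + 1066/4655*3/5 = 1207/4655 = pi_2  (ok)
  739/1862*2/5 + 1069/9310*1/10 + 1207/4655*1/20 + 1066/4655*1/5 = 1066/4655 = pi_3  (ok)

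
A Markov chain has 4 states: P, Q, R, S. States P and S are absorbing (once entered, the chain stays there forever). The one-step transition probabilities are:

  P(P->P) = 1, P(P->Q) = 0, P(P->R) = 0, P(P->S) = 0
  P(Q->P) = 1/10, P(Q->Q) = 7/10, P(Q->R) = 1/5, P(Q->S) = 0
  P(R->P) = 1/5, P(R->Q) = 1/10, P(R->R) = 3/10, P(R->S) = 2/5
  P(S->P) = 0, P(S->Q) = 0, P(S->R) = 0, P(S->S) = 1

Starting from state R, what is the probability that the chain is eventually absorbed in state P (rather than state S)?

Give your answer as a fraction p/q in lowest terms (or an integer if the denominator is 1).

Answer: 7/19

Derivation:
Let a_i = P(absorbed in P | start in state i).
Boundary conditions: a_P = 1, a_S = 0.
For each transient state i, a_i = sum_j P(i->j) * a_j:
  a_Q = 1/10*a_P + 7/10*a_Q + 1/5*a_R + 0*a_S
  a_R = 1/5*a_P + 1/10*a_Q + 3/10*a_R + 2/5*a_S

Substituting a_P = 1 and a_S = 0, rearrange to (I - Q) a = r where r[i] = P(i -> P):
  [3/10, -1/5] . (a_Q, a_R) = 1/10
  [-1/10, 7/10] . (a_Q, a_R) = 1/5

Solving yields:
  a_Q = 11/19
  a_R = 7/19

Starting state is R, so the absorption probability is a_R = 7/19.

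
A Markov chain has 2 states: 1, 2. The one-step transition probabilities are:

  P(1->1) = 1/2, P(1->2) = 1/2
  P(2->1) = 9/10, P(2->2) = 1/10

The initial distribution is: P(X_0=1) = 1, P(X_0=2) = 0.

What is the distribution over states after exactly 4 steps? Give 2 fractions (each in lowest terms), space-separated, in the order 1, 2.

Answer: 163/250 87/250

Derivation:
Propagating the distribution step by step (d_{t+1} = d_t * P):
d_0 = (1=1, 2=0)
  d_1[1] = 1*1/2 + 0*9/10 = 1/2
  d_1[2] = 1*1/2 + 0*1/10 = 1/2
d_1 = (1=1/2, 2=1/2)
  d_2[1] = 1/2*1/2 + 1/2*9/10 = 7/10
  d_2[2] = 1/2*1/2 + 1/2*1/10 = 3/10
d_2 = (1=7/10, 2=3/10)
  d_3[1] = 7/10*1/2 + 3/10*9/10 = 31/50
  d_3[2] = 7/10*1/2 + 3/10*1/10 = 19/50
d_3 = (1=31/50, 2=19/50)
  d_4[1] = 31/50*1/2 + 19/50*9/10 = 163/250
  d_4[2] = 31/50*1/2 + 19/50*1/10 = 87/250
d_4 = (1=163/250, 2=87/250)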